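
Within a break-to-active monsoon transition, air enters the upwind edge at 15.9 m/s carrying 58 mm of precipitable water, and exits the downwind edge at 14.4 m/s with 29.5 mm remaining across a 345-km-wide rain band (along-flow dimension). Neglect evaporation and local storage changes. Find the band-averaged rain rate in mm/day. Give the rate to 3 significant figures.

R ≈ 125 mm/day

Column moisture flux per unit crosswind length is F = V × PW.
Inflow: F_in = 15.9 × 58 = 922.2 mm·m/s
Outflow: F_out = 14.4 × 29.5 = 424.8 mm·m/s
Steady-state rate R = (F_in − F_out)/L = (922.2 − 424.8) / 345000 m = 1.442e-03 mm/s.
R = 1.442e-03 × 3600 × 24 = 125 mm/day.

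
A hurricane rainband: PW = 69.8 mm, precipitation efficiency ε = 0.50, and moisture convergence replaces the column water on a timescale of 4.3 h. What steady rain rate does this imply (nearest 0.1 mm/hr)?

R ≈ 8.1 mm/hr

Each overturning extracts ε × PW = 0.50 × 69.8 = 34.9 mm.
Rate = ε·PW / τ = 34.9 / 4.3 h = 8.1 mm/hr.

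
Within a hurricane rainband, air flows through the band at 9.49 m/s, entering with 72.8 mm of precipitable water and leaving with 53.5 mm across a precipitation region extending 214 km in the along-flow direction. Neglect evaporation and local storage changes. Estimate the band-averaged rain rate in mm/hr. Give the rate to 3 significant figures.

R ≈ 3.08 mm/hr

Column moisture flux per unit crosswind length is F = V × PW.
Inflow: F_in = 9.49 × 72.8 = 690.872 mm·m/s
Outflow: F_out = 9.49 × 53.5 = 507.715 mm·m/s
Steady-state rate R = (F_in − F_out)/L = (690.872 − 507.715) / 214000 m = 8.559e-04 mm/s.
R = 8.559e-04 × 3600 = 3.08 mm/hr.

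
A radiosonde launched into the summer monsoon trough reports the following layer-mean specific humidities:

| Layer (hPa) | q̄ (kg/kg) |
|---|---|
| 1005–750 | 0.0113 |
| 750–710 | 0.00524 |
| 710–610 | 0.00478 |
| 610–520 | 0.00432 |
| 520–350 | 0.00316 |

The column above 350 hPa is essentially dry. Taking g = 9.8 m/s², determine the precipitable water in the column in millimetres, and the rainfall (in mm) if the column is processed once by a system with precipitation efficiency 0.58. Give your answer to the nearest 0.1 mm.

PW ≈ 45.9 mm; rainfall ≈ 26.6 mm

Precipitable water is the column-integrated vapour mass per unit area: PW = (1/g) Σ q̄ Δp, with q in kg/kg and Δp in Pa (1 kg/m² of water = 1 mm).
Layer 1005–750 hPa: Δp = 255 hPa = 25500 Pa, q̄ = 0.0113 kg/kg → 0.0113 × 25500 / 9.8 = 29.40 mm
Layer 750–710 hPa: Δp = 40 hPa = 4000 Pa, q̄ = 0.00524 kg/kg → 0.00524 × 4000 / 9.8 = 2.14 mm
Layer 710–610 hPa: Δp = 100 hPa = 10000 Pa, q̄ = 0.00478 kg/kg → 0.00478 × 10000 / 9.8 = 4.88 mm
Layer 610–520 hPa: Δp = 90 hPa = 9000 Pa, q̄ = 0.00432 kg/kg → 0.00432 × 9000 / 9.8 = 3.97 mm
Layer 520–350 hPa: Δp = 170 hPa = 17000 Pa, q̄ = 0.00316 kg/kg → 0.00316 × 17000 / 9.8 = 5.48 mm
PW = 29.40 + 2.14 + 4.88 + 3.97 + 5.48 = 45.87 ≈ 45.9 mm.
Rainfall = ε × PW = 0.58 × 45.9 = 26.6 mm.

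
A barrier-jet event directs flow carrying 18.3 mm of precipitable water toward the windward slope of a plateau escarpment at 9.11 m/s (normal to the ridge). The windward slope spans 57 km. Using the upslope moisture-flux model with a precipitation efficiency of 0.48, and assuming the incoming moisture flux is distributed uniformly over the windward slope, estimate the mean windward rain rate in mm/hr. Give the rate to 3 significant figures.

R ≈ 5.05 mm/hr

Incoming column moisture flux per unit ridge length: F = V × PW = 9.11 × 18.3 = 166.713 mm·m/s.
Spread over the 57 km slope with efficiency ε = 0.48: R = ε·F/W = 0.48 × 166.713 / 57000 m = 1.404e-03 mm/s.
R = 1.404e-03 × 3600 = 5.05 mm/hr.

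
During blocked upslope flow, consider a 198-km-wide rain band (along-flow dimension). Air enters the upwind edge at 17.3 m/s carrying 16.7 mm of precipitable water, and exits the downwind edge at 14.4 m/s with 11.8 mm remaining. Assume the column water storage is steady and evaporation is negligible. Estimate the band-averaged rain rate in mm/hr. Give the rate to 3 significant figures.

Column moisture flux per unit crosswind length is F = V × PW.
Inflow: F_in = 17.3 × 16.7 = 288.91 mm·m/s
Outflow: F_out = 14.4 × 11.8 = 169.92 mm·m/s
Steady-state rate R = (F_in − F_out)/L = (288.91 − 169.92) / 198000 m = 6.010e-04 mm/s.
R = 6.010e-04 × 3600 = 2.16 mm/hr.

R ≈ 2.16 mm/hr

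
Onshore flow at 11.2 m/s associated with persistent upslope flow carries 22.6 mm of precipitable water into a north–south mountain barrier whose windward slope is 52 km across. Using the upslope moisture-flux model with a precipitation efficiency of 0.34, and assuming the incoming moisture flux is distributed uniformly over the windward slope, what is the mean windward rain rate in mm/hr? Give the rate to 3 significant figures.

Incoming column moisture flux per unit ridge length: F = V × PW = 11.2 × 22.6 = 253.12 mm·m/s.
Spread over the 52 km slope with efficiency ε = 0.34: R = ε·F/W = 0.34 × 253.12 / 52000 m = 1.655e-03 mm/s.
R = 1.655e-03 × 3600 = 5.96 mm/hr.

R ≈ 5.96 mm/hr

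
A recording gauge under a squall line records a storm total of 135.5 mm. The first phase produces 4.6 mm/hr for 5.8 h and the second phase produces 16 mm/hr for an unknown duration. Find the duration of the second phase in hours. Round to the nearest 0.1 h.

duration ≈ 6.8 h

Known phases: 4.6 × 5.8 = 26.68 mm.
Remaining depth = 135.5 − 26.68 = 108.82 mm.
Duration = 108.82 / 16 = 6.8 h.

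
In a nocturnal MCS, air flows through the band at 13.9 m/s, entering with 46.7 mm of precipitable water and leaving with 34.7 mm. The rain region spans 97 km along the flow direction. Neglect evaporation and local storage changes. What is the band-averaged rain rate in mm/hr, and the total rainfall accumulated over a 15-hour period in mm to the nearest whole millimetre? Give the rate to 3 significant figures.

R ≈ 6.19 mm/hr; total ≈ 93 mm

Column moisture flux per unit crosswind length is F = V × PW.
Inflow: F_in = 13.9 × 46.7 = 649.13 mm·m/s
Outflow: F_out = 13.9 × 34.7 = 482.33 mm·m/s
Steady-state rate R = (F_in − F_out)/L = (649.13 − 482.33) / 97000 m = 1.720e-03 mm/s.
R = 1.720e-03 × 3600 = 6.19 mm/hr.
Over 15 h: total = 6.19 × 15 = 92.85 ≈ 93 mm.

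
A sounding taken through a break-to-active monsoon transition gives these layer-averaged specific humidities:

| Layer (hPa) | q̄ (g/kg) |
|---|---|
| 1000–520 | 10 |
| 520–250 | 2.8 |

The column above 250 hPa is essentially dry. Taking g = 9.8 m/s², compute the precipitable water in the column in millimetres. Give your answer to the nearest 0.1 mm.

Precipitable water is the column-integrated vapour mass per unit area: PW = (1/g) Σ q̄ Δp, with q in kg/kg and Δp in Pa (1 kg/m² of water = 1 mm).
Layer 1000–520 hPa: Δp = 480 hPa = 48000 Pa, q̄ = 0.01 kg/kg → 0.01 × 48000 / 9.8 = 48.98 mm
Layer 520–250 hPa: Δp = 270 hPa = 27000 Pa, q̄ = 0.0028 kg/kg → 0.0028 × 27000 / 9.8 = 7.71 mm
PW = 48.98 + 7.71 = 56.69 ≈ 56.7 mm.

PW ≈ 56.7 mm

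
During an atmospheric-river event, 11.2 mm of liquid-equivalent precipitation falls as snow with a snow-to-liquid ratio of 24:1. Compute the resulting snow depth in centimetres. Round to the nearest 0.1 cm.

snow depth ≈ 26.9 cm

Snow depth = liquid × ratio = 11.2 mm × 24 = 268.8 mm = 26.9 cm.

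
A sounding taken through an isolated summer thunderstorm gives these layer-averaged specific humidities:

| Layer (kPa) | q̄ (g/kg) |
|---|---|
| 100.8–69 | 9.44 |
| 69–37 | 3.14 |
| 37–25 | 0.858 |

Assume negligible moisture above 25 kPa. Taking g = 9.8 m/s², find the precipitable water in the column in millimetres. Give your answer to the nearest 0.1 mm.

PW ≈ 41.9 mm

Precipitable water is the column-integrated vapour mass per unit area: PW = (1/g) Σ q̄ Δp, with q in kg/kg and Δp in Pa (1 kg/m² of water = 1 mm).
Layer 100.8–69 kPa: Δp = 318 hPa = 31800 Pa, q̄ = 0.00944 kg/kg → 0.00944 × 31800 / 9.8 = 30.63 mm
Layer 69–37 kPa: Δp = 320 hPa = 32000 Pa, q̄ = 0.00314 kg/kg → 0.00314 × 32000 / 9.8 = 10.25 mm
Layer 37–25 kPa: Δp = 120 hPa = 12000 Pa, q̄ = 0.000858 kg/kg → 0.000858 × 12000 / 9.8 = 1.05 mm
PW = 30.63 + 10.25 + 1.05 = 41.93 ≈ 41.9 mm.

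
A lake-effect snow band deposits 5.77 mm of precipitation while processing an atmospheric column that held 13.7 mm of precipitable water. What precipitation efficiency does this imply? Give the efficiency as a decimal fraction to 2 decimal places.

ε ≈ 0.42

ε = precipitation / PW = 5.77 / 13.7 = 0.42.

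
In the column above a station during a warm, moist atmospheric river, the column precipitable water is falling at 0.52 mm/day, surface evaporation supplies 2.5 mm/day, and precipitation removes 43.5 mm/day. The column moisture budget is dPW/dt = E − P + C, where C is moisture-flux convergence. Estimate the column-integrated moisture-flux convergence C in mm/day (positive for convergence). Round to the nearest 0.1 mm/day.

dPW/dt = -0.52 mm/day.
C = dPW/dt − E + P = (-0.52) − 2.5 + 43.5 = 40.5 mm/day.

C ≈ 40.5 mm/day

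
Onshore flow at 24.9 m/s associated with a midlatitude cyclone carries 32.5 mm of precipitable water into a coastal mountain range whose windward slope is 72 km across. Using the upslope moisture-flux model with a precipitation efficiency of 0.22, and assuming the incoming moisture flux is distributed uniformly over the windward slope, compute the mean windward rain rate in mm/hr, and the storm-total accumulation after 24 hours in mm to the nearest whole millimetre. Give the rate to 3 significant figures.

Incoming column moisture flux per unit ridge length: F = V × PW = 24.9 × 32.5 = 809.25 mm·m/s.
Spread over the 72 km slope with efficiency ε = 0.22: R = ε·F/W = 0.22 × 809.25 / 72000 m = 2.473e-03 mm/s.
R = 2.473e-03 × 3600 = 8.90 mm/hr.
Over 24 h: total = 8.90 × 24 = 213.6 ≈ 214 mm.

R ≈ 8.90 mm/hr; total ≈ 214 mm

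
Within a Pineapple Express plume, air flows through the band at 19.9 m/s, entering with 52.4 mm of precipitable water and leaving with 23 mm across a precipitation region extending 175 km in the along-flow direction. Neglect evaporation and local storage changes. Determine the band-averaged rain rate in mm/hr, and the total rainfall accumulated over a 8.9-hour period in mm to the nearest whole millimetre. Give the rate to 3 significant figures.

R ≈ 12.0 mm/hr; total ≈ 107 mm

Column moisture flux per unit crosswind length is F = V × PW.
Inflow: F_in = 19.9 × 52.4 = 1042.76 mm·m/s
Outflow: F_out = 19.9 × 23 = 457.7 mm·m/s
Steady-state rate R = (F_in − F_out)/L = (1042.76 − 457.7) / 175000 m = 3.343e-03 mm/s.
R = 3.343e-03 × 3600 = 12.0 mm/hr.
Over 8.9 h: total = 12.0 × 8.9 = 106.8 ≈ 107 mm.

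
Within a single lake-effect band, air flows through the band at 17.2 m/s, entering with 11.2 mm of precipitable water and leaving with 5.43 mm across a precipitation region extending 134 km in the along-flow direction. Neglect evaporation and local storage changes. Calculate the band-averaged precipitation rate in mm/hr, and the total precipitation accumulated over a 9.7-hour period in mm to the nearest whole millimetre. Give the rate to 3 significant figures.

R ≈ 2.67 mm/hr; total ≈ 26 mm

Column moisture flux per unit crosswind length is F = V × PW.
Inflow: F_in = 17.2 × 11.2 = 192.64 mm·m/s
Outflow: F_out = 17.2 × 5.43 = 93.396 mm·m/s
Steady-state rate R = (F_in − F_out)/L = (192.64 − 93.396) / 134000 m = 7.406e-04 mm/s.
R = 7.406e-04 × 3600 = 2.67 mm/hr.
Over 9.7 h: total = 2.67 × 9.7 = 25.899 ≈ 26 mm.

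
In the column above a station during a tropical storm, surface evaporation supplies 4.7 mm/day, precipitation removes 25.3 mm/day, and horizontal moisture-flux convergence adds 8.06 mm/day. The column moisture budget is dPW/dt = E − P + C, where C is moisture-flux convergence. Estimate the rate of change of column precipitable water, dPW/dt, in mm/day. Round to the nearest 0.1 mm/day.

dPW/dt = E − P + C = 4.7 − 25.3 + (8.06) = -12.5 mm/day.

dPW/dt ≈ -12.5 mm/day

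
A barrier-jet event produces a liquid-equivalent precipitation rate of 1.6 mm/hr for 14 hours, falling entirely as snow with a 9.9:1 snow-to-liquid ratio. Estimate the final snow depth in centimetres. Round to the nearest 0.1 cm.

snow depth ≈ 22.2 cm

Liquid-equivalent depth = 1.6 × 14 = 22.4 mm.
Snow depth = 22.4 mm × 9.9 = 221.76 mm = 22.2 cm.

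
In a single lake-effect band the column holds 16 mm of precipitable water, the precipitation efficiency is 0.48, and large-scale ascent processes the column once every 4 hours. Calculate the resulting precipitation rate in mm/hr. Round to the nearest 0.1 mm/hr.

Each overturning extracts ε × PW = 0.48 × 16 = 7.68 mm.
Rate = ε·PW / τ = 7.68 / 4 h = 1.9 mm/hr.

R ≈ 1.9 mm/hr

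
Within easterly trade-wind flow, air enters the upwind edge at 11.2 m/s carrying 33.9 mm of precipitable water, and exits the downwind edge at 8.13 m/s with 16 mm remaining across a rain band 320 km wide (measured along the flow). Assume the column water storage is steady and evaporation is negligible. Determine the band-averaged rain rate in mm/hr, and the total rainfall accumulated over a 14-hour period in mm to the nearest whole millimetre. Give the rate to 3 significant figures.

R ≈ 2.81 mm/hr; total ≈ 39 mm

Column moisture flux per unit crosswind length is F = V × PW.
Inflow: F_in = 11.2 × 33.9 = 379.68 mm·m/s
Outflow: F_out = 8.13 × 16 = 130.08 mm·m/s
Steady-state rate R = (F_in − F_out)/L = (379.68 − 130.08) / 320000 m = 7.800e-04 mm/s.
R = 7.800e-04 × 3600 = 2.81 mm/hr.
Over 14 h: total = 2.81 × 14 = 39.34 ≈ 39 mm.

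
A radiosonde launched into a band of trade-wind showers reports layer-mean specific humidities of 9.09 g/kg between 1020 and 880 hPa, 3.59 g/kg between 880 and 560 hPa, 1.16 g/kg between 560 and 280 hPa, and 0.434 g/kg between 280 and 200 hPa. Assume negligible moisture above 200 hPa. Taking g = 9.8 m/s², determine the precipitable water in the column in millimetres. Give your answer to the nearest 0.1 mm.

Precipitable water is the column-integrated vapour mass per unit area: PW = (1/g) Σ q̄ Δp, with q in kg/kg and Δp in Pa (1 kg/m² of water = 1 mm).
Layer 1020–880 hPa: Δp = 140 hPa = 14000 Pa, q̄ = 0.00909 kg/kg → 0.00909 × 14000 / 9.8 = 12.99 mm
Layer 880–560 hPa: Δp = 320 hPa = 32000 Pa, q̄ = 0.00359 kg/kg → 0.00359 × 32000 / 9.8 = 11.72 mm
Layer 560–280 hPa: Δp = 280 hPa = 28000 Pa, q̄ = 0.00116 kg/kg → 0.00116 × 28000 / 9.8 = 3.31 mm
Layer 280–200 hPa: Δp = 80 hPa = 8000 Pa, q̄ = 0.000434 kg/kg → 0.000434 × 8000 / 9.8 = 0.35 mm
PW = 12.99 + 11.72 + 3.31 + 0.35 = 28.37 ≈ 28.4 mm.

PW ≈ 28.4 mm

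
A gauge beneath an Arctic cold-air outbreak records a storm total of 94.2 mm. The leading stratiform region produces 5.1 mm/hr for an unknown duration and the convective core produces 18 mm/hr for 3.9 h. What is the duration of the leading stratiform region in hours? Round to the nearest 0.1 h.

Known phases: 18 × 3.9 = 70.2 mm.
Remaining depth = 94.2 − 70.2 = 24 mm.
Duration = 24 / 5.1 = 4.7 h.

duration ≈ 4.7 h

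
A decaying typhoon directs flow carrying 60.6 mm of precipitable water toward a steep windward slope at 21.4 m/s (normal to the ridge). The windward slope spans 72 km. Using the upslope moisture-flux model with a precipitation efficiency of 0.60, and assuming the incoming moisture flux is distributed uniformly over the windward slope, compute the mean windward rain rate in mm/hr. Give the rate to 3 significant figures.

R ≈ 38.9 mm/hr

Incoming column moisture flux per unit ridge length: F = V × PW = 21.4 × 60.6 = 1296.84 mm·m/s.
Spread over the 72 km slope with efficiency ε = 0.60: R = ε·F/W = 0.60 × 1296.84 / 72000 m = 1.081e-02 mm/s.
R = 1.081e-02 × 3600 = 38.9 mm/hr.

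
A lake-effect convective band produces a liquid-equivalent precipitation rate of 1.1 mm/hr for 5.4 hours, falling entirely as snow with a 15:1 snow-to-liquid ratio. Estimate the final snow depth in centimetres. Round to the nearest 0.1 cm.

snow depth ≈ 8.9 cm

Liquid-equivalent depth = 1.1 × 5.4 = 5.94 mm.
Snow depth = 5.94 mm × 15 = 89.1 mm = 8.9 cm.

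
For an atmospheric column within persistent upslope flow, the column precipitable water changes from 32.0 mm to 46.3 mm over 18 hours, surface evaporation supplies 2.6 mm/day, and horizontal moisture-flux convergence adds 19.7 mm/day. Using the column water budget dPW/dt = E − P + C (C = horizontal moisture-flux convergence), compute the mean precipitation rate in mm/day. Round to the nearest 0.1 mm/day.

dPW/dt = (46.3 − 32.0) mm / (18/24 day) = +19.067 mm/day.
P = E + C − dPW/dt = 2.6 + (19.7) − (+19.067) = 3.2 mm/day.

P ≈ 3.2 mm/day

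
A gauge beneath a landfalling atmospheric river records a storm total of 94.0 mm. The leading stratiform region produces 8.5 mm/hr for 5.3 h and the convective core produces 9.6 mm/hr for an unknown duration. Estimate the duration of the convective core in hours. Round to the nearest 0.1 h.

duration ≈ 5.1 h

Known phases: 8.5 × 5.3 = 45.05 mm.
Remaining depth = 94.0 − 45.05 = 48.95 mm.
Duration = 48.95 / 9.6 = 5.1 h.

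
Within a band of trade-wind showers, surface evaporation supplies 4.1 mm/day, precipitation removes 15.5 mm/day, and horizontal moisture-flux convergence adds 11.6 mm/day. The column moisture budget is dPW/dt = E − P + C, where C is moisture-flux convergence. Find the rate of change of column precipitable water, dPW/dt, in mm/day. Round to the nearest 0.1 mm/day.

dPW/dt = E − P + C = 4.1 − 15.5 + (11.6) = 0.2 mm/day.

dPW/dt ≈ 0.2 mm/day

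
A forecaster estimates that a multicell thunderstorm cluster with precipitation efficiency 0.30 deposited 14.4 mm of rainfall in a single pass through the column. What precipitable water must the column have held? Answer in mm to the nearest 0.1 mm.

PW = rainfall / ε = 14.4 / 0.30 = 48.0 mm.

PW ≈ 48.0 mm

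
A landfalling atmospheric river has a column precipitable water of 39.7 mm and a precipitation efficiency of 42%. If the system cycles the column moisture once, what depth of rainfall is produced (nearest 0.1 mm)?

rainfall ≈ 16.7 mm

Rainfall = ε × PW = 0.42 × 39.7 = 16.7 mm.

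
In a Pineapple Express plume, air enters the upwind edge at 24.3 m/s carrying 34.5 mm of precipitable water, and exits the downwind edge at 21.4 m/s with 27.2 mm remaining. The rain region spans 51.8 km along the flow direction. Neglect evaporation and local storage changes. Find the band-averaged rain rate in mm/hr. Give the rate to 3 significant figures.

Column moisture flux per unit crosswind length is F = V × PW.
Inflow: F_in = 24.3 × 34.5 = 838.35 mm·m/s
Outflow: F_out = 21.4 × 27.2 = 582.08 mm·m/s
Steady-state rate R = (F_in − F_out)/L = (838.35 − 582.08) / 51800 m = 4.947e-03 mm/s.
R = 4.947e-03 × 3600 = 17.8 mm/hr.

R ≈ 17.8 mm/hr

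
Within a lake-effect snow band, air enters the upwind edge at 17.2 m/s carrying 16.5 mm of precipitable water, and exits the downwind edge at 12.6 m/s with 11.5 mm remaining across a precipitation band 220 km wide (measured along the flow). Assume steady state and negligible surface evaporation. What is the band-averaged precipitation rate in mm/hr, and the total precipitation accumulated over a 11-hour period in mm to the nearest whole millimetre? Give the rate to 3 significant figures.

R ≈ 2.27 mm/hr; total ≈ 25 mm

Column moisture flux per unit crosswind length is F = V × PW.
Inflow: F_in = 17.2 × 16.5 = 283.8 mm·m/s
Outflow: F_out = 12.6 × 11.5 = 144.9 mm·m/s
Steady-state rate R = (F_in − F_out)/L = (283.8 − 144.9) / 220000 m = 6.314e-04 mm/s.
R = 6.314e-04 × 3600 = 2.27 mm/hr.
Over 11 h: total = 2.27 × 11 = 24.97 ≈ 25 mm.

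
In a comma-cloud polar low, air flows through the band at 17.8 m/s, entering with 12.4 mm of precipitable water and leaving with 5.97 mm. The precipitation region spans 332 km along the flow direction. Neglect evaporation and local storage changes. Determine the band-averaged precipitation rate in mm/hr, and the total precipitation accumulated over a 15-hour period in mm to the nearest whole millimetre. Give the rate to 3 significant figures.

Column moisture flux per unit crosswind length is F = V × PW.
Inflow: F_in = 17.8 × 12.4 = 220.72 mm·m/s
Outflow: F_out = 17.8 × 5.97 = 106.266 mm·m/s
Steady-state rate R = (F_in − F_out)/L = (220.72 − 106.266) / 332000 m = 3.447e-04 mm/s.
R = 3.447e-04 × 3600 = 1.24 mm/hr.
Over 15 h: total = 1.24 × 15 = 18.6 ≈ 19 mm.

R ≈ 1.24 mm/hr; total ≈ 19 mm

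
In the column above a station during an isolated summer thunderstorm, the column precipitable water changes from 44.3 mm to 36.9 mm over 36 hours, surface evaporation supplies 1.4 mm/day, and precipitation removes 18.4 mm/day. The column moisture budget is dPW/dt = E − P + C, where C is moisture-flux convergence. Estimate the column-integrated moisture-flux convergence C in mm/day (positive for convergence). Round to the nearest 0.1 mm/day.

dPW/dt = (36.9 − 44.3) mm / (36/24 day) = -4.933 mm/day.
C = dPW/dt − E + P = (-4.933) − 1.4 + 18.4 = 12.1 mm/day.

C ≈ 12.1 mm/day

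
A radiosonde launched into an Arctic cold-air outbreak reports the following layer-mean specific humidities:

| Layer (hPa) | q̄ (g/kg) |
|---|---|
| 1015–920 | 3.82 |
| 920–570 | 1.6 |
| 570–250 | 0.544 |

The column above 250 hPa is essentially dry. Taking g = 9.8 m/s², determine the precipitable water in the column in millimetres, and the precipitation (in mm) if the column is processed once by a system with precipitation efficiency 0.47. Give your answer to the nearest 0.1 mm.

Precipitable water is the column-integrated vapour mass per unit area: PW = (1/g) Σ q̄ Δp, with q in kg/kg and Δp in Pa (1 kg/m² of water = 1 mm).
Layer 1015–920 hPa: Δp = 95 hPa = 9500 Pa, q̄ = 0.00382 kg/kg → 0.00382 × 9500 / 9.8 = 3.70 mm
Layer 920–570 hPa: Δp = 350 hPa = 35000 Pa, q̄ = 0.0016 kg/kg → 0.0016 × 35000 / 9.8 = 5.71 mm
Layer 570–250 hPa: Δp = 320 hPa = 32000 Pa, q̄ = 0.000544 kg/kg → 0.000544 × 32000 / 9.8 = 1.78 mm
PW = 3.70 + 5.71 + 1.78 = 11.19 ≈ 11.2 mm.
Precipitation = ε × PW = 0.47 × 11.2 = 5.3 mm.

PW ≈ 11.2 mm; precipitation ≈ 5.3 mm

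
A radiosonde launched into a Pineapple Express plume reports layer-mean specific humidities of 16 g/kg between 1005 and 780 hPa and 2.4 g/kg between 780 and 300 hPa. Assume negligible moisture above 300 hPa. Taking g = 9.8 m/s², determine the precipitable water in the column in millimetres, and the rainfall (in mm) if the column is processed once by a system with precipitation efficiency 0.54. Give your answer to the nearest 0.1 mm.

PW ≈ 48.5 mm; rainfall ≈ 26.2 mm

Precipitable water is the column-integrated vapour mass per unit area: PW = (1/g) Σ q̄ Δp, with q in kg/kg and Δp in Pa (1 kg/m² of water = 1 mm).
Layer 1005–780 hPa: Δp = 225 hPa = 22500 Pa, q̄ = 0.016 kg/kg → 0.016 × 22500 / 9.8 = 36.73 mm
Layer 780–300 hPa: Δp = 480 hPa = 48000 Pa, q̄ = 0.0024 kg/kg → 0.0024 × 48000 / 9.8 = 11.76 mm
PW = 36.73 + 11.76 = 48.49 ≈ 48.5 mm.
Rainfall = ε × PW = 0.54 × 48.5 = 26.2 mm.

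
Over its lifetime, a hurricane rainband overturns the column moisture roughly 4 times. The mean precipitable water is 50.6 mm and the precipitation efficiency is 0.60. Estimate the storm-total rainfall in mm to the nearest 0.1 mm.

rainfall ≈ 121.4 mm

Each cycle deposits ε × PW = 0.60 × 50.6 = 30.36 mm.
Over 4 cycles: 4 × 30.36 = 121.4 mm.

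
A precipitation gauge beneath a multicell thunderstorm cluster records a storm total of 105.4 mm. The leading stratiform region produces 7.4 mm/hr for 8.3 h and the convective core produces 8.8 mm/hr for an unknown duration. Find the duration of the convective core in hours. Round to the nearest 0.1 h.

duration ≈ 5.0 h

Known phases: 7.4 × 8.3 = 61.42 mm.
Remaining depth = 105.4 − 61.42 = 43.98 mm.
Duration = 43.98 / 8.8 = 5.0 h.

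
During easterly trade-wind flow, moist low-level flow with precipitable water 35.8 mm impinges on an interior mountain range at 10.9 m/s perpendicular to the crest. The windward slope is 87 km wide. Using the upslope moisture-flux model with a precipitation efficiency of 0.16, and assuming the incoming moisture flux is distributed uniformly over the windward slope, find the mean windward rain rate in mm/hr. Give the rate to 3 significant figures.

R ≈ 2.58 mm/hr

Incoming column moisture flux per unit ridge length: F = V × PW = 10.9 × 35.8 = 390.22 mm·m/s.
Spread over the 87 km slope with efficiency ε = 0.16: R = ε·F/W = 0.16 × 390.22 / 87000 m = 7.176e-04 mm/s.
R = 7.176e-04 × 3600 = 2.58 mm/hr.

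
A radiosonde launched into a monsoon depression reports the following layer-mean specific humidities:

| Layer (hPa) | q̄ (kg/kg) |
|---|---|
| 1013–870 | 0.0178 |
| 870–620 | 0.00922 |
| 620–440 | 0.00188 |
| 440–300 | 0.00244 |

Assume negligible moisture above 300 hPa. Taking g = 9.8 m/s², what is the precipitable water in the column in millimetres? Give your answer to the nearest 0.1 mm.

PW ≈ 56.4 mm

Precipitable water is the column-integrated vapour mass per unit area: PW = (1/g) Σ q̄ Δp, with q in kg/kg and Δp in Pa (1 kg/m² of water = 1 mm).
Layer 1013–870 hPa: Δp = 143 hPa = 14300 Pa, q̄ = 0.0178 kg/kg → 0.0178 × 14300 / 9.8 = 25.97 mm
Layer 870–620 hPa: Δp = 250 hPa = 25000 Pa, q̄ = 0.00922 kg/kg → 0.00922 × 25000 / 9.8 = 23.52 mm
Layer 620–440 hPa: Δp = 180 hPa = 18000 Pa, q̄ = 0.00188 kg/kg → 0.00188 × 18000 / 9.8 = 3.45 mm
Layer 440–300 hPa: Δp = 140 hPa = 14000 Pa, q̄ = 0.00244 kg/kg → 0.00244 × 14000 / 9.8 = 3.49 mm
PW = 25.97 + 23.52 + 3.45 + 3.49 = 56.43 ≈ 56.4 mm.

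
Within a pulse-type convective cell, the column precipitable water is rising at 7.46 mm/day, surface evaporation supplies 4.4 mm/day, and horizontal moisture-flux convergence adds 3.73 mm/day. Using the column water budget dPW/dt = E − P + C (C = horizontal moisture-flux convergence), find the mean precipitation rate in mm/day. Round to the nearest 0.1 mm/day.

P ≈ 0.7 mm/day

dPW/dt = +7.46 mm/day.
P = E + C − dPW/dt = 4.4 + (3.73) − (+7.46) = 0.7 mm/day.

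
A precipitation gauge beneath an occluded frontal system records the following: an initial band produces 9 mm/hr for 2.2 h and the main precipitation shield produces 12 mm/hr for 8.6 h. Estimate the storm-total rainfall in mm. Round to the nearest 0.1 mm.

Total = Σ Rᵢ Δtᵢ = 9 × 2.2 + 12 × 8.6
      = 19.8 + 103.2 = 123.0 mm.

total ≈ 123.0 mm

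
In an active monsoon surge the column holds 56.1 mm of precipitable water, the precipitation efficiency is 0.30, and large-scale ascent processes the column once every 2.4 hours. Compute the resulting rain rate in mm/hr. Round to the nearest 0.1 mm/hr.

Each overturning extracts ε × PW = 0.30 × 56.1 = 16.83 mm.
Rate = ε·PW / τ = 16.83 / 2.4 h = 7.0 mm/hr.

R ≈ 7.0 mm/hr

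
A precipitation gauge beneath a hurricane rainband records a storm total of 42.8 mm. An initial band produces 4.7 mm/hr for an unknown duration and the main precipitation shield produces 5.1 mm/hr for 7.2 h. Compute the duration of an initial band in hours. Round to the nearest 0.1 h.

duration ≈ 1.3 h

Known phases: 5.1 × 7.2 = 36.72 mm.
Remaining depth = 42.8 − 36.72 = 6.08 mm.
Duration = 6.08 / 4.7 = 1.3 h.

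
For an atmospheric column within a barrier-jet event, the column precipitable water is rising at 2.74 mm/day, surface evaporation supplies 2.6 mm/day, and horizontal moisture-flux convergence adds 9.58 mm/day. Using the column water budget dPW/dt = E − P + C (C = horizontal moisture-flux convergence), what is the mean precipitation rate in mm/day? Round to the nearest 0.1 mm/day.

P ≈ 9.4 mm/day

dPW/dt = +2.74 mm/day.
P = E + C − dPW/dt = 2.6 + (9.58) − (+2.74) = 9.4 mm/day.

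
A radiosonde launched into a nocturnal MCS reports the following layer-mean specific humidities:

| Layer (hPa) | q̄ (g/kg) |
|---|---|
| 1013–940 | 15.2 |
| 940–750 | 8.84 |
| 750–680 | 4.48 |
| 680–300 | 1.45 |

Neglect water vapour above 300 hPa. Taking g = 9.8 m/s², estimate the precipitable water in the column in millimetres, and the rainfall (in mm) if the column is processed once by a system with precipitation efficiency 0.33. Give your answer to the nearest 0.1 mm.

Precipitable water is the column-integrated vapour mass per unit area: PW = (1/g) Σ q̄ Δp, with q in kg/kg and Δp in Pa (1 kg/m² of water = 1 mm).
Layer 1013–940 hPa: Δp = 73 hPa = 7300 Pa, q̄ = 0.0152 kg/kg → 0.0152 × 7300 / 9.8 = 11.32 mm
Layer 940–750 hPa: Δp = 190 hPa = 19000 Pa, q̄ = 0.00884 kg/kg → 0.00884 × 19000 / 9.8 = 17.14 mm
Layer 750–680 hPa: Δp = 70 hPa = 7000 Pa, q̄ = 0.00448 kg/kg → 0.00448 × 7000 / 9.8 = 3.20 mm
Layer 680–300 hPa: Δp = 380 hPa = 38000 Pa, q̄ = 0.00145 kg/kg → 0.00145 × 38000 / 9.8 = 5.62 mm
PW = 11.32 + 17.14 + 3.20 + 5.62 = 37.28 ≈ 37.3 mm.
Rainfall = ε × PW = 0.33 × 37.3 = 12.3 mm.

PW ≈ 37.3 mm; rainfall ≈ 12.3 mm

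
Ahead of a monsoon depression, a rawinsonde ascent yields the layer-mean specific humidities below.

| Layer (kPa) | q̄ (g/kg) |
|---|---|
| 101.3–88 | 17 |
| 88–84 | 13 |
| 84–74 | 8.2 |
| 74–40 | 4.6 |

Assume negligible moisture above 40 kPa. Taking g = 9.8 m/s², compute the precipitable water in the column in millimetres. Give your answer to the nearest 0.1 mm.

PW ≈ 52.7 mm

Precipitable water is the column-integrated vapour mass per unit area: PW = (1/g) Σ q̄ Δp, with q in kg/kg and Δp in Pa (1 kg/m² of water = 1 mm).
Layer 101.3–88 kPa: Δp = 133 hPa = 13300 Pa, q̄ = 0.017 kg/kg → 0.017 × 13300 / 9.8 = 23.07 mm
Layer 88–84 kPa: Δp = 40 hPa = 4000 Pa, q̄ = 0.013 kg/kg → 0.013 × 4000 / 9.8 = 5.31 mm
Layer 84–74 kPa: Δp = 100 hPa = 10000 Pa, q̄ = 0.0082 kg/kg → 0.0082 × 10000 / 9.8 = 8.37 mm
Layer 74–40 kPa: Δp = 340 hPa = 34000 Pa, q̄ = 0.0046 kg/kg → 0.0046 × 34000 / 9.8 = 15.96 mm
PW = 23.07 + 5.31 + 8.37 + 15.96 = 52.71 ≈ 52.7 mm.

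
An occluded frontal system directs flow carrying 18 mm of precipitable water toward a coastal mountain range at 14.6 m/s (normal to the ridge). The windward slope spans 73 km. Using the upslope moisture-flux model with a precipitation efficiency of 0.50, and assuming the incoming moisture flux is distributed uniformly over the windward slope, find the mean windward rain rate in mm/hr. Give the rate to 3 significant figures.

R ≈ 6.48 mm/hr

Incoming column moisture flux per unit ridge length: F = V × PW = 14.6 × 18 = 262.8 mm·m/s.
Spread over the 73 km slope with efficiency ε = 0.50: R = ε·F/W = 0.50 × 262.8 / 73000 m = 1.800e-03 mm/s.
R = 1.800e-03 × 3600 = 6.48 mm/hr.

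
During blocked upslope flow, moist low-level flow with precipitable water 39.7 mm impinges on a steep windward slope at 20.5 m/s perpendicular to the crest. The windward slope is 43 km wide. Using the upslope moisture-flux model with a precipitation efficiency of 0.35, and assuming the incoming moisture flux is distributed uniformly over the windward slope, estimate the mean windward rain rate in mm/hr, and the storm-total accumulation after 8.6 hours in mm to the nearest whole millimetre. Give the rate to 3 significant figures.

R ≈ 23.8 mm/hr; total ≈ 205 mm

Incoming column moisture flux per unit ridge length: F = V × PW = 20.5 × 39.7 = 813.85 mm·m/s.
Spread over the 43 km slope with efficiency ε = 0.35: R = ε·F/W = 0.35 × 813.85 / 43000 m = 6.624e-03 mm/s.
R = 6.624e-03 × 3600 = 23.8 mm/hr.
Over 8.6 h: total = 23.8 × 8.6 = 204.68 ≈ 205 mm.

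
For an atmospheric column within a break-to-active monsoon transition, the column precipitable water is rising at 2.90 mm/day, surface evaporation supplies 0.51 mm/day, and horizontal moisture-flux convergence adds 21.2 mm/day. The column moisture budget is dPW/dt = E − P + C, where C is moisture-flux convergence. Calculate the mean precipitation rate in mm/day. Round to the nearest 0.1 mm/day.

P ≈ 18.8 mm/day

dPW/dt = +2.90 mm/day.
P = E + C − dPW/dt = 0.51 + (21.2) − (+2.90) = 18.8 mm/day.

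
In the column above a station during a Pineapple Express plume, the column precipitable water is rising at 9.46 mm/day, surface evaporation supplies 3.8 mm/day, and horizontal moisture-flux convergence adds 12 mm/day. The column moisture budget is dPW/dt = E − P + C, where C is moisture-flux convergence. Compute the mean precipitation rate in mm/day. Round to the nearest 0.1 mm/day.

P ≈ 6.3 mm/day

dPW/dt = +9.46 mm/day.
P = E + C − dPW/dt = 3.8 + (12) − (+9.46) = 6.3 mm/day.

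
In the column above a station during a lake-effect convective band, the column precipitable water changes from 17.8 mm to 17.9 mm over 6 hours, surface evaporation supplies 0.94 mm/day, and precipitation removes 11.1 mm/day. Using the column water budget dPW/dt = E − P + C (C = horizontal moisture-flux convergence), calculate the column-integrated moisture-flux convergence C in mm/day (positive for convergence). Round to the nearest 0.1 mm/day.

dPW/dt = (17.9 − 17.8) mm / (6/24 day) = +0.400 mm/day.
C = dPW/dt − E + P = (+0.400) − 0.94 + 11.1 = 10.6 mm/day.

C ≈ 10.6 mm/day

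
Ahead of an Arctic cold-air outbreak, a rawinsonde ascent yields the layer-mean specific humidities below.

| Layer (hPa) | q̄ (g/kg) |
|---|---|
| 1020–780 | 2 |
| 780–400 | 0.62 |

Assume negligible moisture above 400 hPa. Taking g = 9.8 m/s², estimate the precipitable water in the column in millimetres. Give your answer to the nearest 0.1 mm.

Precipitable water is the column-integrated vapour mass per unit area: PW = (1/g) Σ q̄ Δp, with q in kg/kg and Δp in Pa (1 kg/m² of water = 1 mm).
Layer 1020–780 hPa: Δp = 240 hPa = 24000 Pa, q̄ = 0.002 kg/kg → 0.002 × 24000 / 9.8 = 4.90 mm
Layer 780–400 hPa: Δp = 380 hPa = 38000 Pa, q̄ = 0.00062 kg/kg → 0.00062 × 38000 / 9.8 = 2.40 mm
PW = 4.90 + 2.40 = 7.30 ≈ 7.3 mm.

PW ≈ 7.3 mm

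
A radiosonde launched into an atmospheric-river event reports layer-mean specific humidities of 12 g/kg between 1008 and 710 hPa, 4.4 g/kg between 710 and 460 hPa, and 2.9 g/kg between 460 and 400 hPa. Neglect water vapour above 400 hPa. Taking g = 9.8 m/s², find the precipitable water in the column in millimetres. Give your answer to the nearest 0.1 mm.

Precipitable water is the column-integrated vapour mass per unit area: PW = (1/g) Σ q̄ Δp, with q in kg/kg and Δp in Pa (1 kg/m² of water = 1 mm).
Layer 1008–710 hPa: Δp = 298 hPa = 29800 Pa, q̄ = 0.012 kg/kg → 0.012 × 29800 / 9.8 = 36.49 mm
Layer 710–460 hPa: Δp = 250 hPa = 25000 Pa, q̄ = 0.0044 kg/kg → 0.0044 × 25000 / 9.8 = 11.22 mm
Layer 460–400 hPa: Δp = 60 hPa = 6000 Pa, q̄ = 0.0029 kg/kg → 0.0029 × 6000 / 9.8 = 1.78 mm
PW = 36.49 + 11.22 + 1.78 = 49.49 ≈ 49.5 mm.

PW ≈ 49.5 mm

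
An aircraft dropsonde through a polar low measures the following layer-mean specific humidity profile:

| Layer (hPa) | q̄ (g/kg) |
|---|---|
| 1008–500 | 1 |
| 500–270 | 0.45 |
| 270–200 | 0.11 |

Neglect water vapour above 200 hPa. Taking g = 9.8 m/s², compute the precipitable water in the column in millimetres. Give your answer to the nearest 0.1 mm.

Precipitable water is the column-integrated vapour mass per unit area: PW = (1/g) Σ q̄ Δp, with q in kg/kg and Δp in Pa (1 kg/m² of water = 1 mm).
Layer 1008–500 hPa: Δp = 508 hPa = 50800 Pa, q̄ = 0.001 kg/kg → 0.001 × 50800 / 9.8 = 5.18 mm
Layer 500–270 hPa: Δp = 230 hPa = 23000 Pa, q̄ = 0.00045 kg/kg → 0.00045 × 23000 / 9.8 = 1.06 mm
Layer 270–200 hPa: Δp = 70 hPa = 7000 Pa, q̄ = 0.00011 kg/kg → 0.00011 × 7000 / 9.8 = 0.08 mm
PW = 5.18 + 1.06 + 0.08 = 6.32 ≈ 6.3 mm.

PW ≈ 6.3 mm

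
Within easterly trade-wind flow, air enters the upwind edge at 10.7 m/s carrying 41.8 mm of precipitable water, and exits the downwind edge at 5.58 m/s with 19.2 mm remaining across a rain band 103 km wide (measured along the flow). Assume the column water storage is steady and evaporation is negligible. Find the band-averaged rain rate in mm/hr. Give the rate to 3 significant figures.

Column moisture flux per unit crosswind length is F = V × PW.
Inflow: F_in = 10.7 × 41.8 = 447.26 mm·m/s
Outflow: F_out = 5.58 × 19.2 = 107.136 mm·m/s
Steady-state rate R = (F_in − F_out)/L = (447.26 − 107.136) / 103000 m = 3.302e-03 mm/s.
R = 3.302e-03 × 3600 = 11.9 mm/hr.

R ≈ 11.9 mm/hr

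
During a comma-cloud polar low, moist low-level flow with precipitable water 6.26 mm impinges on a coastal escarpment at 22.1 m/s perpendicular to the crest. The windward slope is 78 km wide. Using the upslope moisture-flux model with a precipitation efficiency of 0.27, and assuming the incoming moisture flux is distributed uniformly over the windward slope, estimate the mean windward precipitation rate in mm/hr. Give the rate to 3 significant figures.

Incoming column moisture flux per unit ridge length: F = V × PW = 22.1 × 6.26 = 138.346 mm·m/s.
Spread over the 78 km slope with efficiency ε = 0.27: R = ε·F/W = 0.27 × 138.346 / 78000 m = 4.789e-04 mm/s.
R = 4.789e-04 × 3600 = 1.72 mm/hr.

R ≈ 1.72 mm/hr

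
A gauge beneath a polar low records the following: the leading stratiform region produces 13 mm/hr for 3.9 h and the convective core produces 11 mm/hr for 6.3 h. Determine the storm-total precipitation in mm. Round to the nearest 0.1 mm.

total ≈ 120.0 mm

Total = Σ Rᵢ Δtᵢ = 13 × 3.9 + 11 × 6.3
      = 50.7 + 69.3 = 120.0 mm.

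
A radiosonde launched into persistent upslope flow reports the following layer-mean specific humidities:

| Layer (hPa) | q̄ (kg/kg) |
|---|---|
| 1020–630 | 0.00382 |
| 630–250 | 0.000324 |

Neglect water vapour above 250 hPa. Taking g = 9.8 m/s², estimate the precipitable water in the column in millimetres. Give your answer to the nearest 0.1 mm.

PW ≈ 16.5 mm

Precipitable water is the column-integrated vapour mass per unit area: PW = (1/g) Σ q̄ Δp, with q in kg/kg and Δp in Pa (1 kg/m² of water = 1 mm).
Layer 1020–630 hPa: Δp = 390 hPa = 39000 Pa, q̄ = 0.00382 kg/kg → 0.00382 × 39000 / 9.8 = 15.20 mm
Layer 630–250 hPa: Δp = 380 hPa = 38000 Pa, q̄ = 0.000324 kg/kg → 0.000324 × 38000 / 9.8 = 1.26 mm
PW = 15.20 + 1.26 = 16.46 ≈ 16.5 mm.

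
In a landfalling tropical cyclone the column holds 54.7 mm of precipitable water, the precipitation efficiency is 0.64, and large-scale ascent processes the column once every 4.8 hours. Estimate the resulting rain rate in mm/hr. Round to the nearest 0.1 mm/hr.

R ≈ 7.3 mm/hr

Each overturning extracts ε × PW = 0.64 × 54.7 = 35.008 mm.
Rate = ε·PW / τ = 35.008 / 4.8 h = 7.3 mm/hr.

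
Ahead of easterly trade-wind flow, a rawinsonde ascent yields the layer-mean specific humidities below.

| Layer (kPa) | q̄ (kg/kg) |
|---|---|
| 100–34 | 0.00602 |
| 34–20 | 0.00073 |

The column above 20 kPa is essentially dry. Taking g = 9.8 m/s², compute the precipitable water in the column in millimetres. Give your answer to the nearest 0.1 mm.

PW ≈ 41.6 mm

Precipitable water is the column-integrated vapour mass per unit area: PW = (1/g) Σ q̄ Δp, with q in kg/kg and Δp in Pa (1 kg/m² of water = 1 mm).
Layer 100–34 kPa: Δp = 660 hPa = 66000 Pa, q̄ = 0.00602 kg/kg → 0.00602 × 66000 / 9.8 = 40.54 mm
Layer 34–20 kPa: Δp = 140 hPa = 14000 Pa, q̄ = 0.00073 kg/kg → 0.00073 × 14000 / 9.8 = 1.04 mm
PW = 40.54 + 1.04 = 41.58 ≈ 41.6 mm.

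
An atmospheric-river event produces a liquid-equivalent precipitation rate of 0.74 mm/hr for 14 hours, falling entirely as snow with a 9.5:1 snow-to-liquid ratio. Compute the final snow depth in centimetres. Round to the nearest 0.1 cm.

snow depth ≈ 9.8 cm

Liquid-equivalent depth = 0.74 × 14 = 10.36 mm.
Snow depth = 10.36 mm × 9.5 = 98.42 mm = 9.8 cm.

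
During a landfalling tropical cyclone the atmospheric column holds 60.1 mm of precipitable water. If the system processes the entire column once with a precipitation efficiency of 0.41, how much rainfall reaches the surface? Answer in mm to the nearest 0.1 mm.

rainfall ≈ 24.6 mm

Rainfall = ε × PW = 0.41 × 60.1 = 24.6 mm.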